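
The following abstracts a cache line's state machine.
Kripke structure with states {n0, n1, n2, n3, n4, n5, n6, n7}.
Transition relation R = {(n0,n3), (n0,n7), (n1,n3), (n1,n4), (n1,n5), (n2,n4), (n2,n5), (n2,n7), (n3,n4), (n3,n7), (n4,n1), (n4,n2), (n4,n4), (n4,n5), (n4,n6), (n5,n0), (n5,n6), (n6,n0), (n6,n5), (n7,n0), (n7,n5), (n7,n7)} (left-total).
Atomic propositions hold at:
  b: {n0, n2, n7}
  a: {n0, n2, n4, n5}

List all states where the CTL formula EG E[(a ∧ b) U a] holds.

{n2, n4}

Sat(a ∧ b) = {n0, n2}
E[(a ∧ b) U a]: least fixpoint, start Z0 = Sat(a) = {n0, n2, n4, n5}, add states in Sat(a ∧ b) with some successor in Z. Already a fixed point.
Sat(E[(a ∧ b) U a]) = {n0, n2, n4, n5}
EG E[(a ∧ b) U a]: greatest fixpoint, start Z0 = {n0, n2, n4, n5}, keep only states in Sat with some successor in Z. Z1 = {n2, n4, n5}; Z2 = {n2, n4}; fixed.
Sat(EG E[(a ∧ b) U a]) = {n2, n4}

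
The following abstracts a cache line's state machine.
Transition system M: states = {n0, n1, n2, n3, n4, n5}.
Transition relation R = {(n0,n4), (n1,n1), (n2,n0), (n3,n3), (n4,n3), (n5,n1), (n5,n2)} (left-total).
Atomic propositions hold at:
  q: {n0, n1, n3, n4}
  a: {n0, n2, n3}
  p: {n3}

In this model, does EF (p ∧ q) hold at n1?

No

Sat(p ∧ q) = {n3}
EF (p ∧ q): least fixpoint, start Z0 = {n3}, add states with some successor in Z. Z1 = {n3, n4}; Z2 = {n0, n3, n4}; Z3 = {n0, n2, n3, n4}; Z4 = {n0, n2, n3, n4, n5}; fixed.
Sat(EF (p ∧ q)) = {n0, n2, n3, n4, n5}
n1 ∉ Sat(EF (p ∧ q)) = {n0, n2, n3, n4, n5}, so the formula does not hold at n1.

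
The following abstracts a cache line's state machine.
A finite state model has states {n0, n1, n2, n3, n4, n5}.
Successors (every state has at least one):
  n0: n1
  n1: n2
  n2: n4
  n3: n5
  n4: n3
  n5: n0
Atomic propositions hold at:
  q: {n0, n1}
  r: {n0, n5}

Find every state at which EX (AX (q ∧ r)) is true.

Sat(q ∧ r) = {n0}
Sat(AX (q ∧ r)) = {s : every successor in {n0}} = {n5}
Sat(EX (AX (q ∧ r))) = {s : some successor in {n5}} = {n3}

{n3}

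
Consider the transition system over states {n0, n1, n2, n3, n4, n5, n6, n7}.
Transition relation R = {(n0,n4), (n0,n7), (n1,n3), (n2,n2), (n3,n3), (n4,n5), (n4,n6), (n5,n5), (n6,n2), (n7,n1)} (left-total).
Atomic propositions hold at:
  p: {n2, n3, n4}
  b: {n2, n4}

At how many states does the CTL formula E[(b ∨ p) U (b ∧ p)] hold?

Sat(b ∨ p) = {n2, n3, n4}
Sat(b ∧ p) = {n2, n4}
E[(b ∨ p) U (b ∧ p)]: least fixpoint, start Z0 = Sat((b ∧ p)) = {n2, n4}, add states in Sat(b ∨ p) with some successor in Z. Already a fixed point.
Sat(E[(b ∨ p) U (b ∧ p)]) = {n2, n4}
|Sat(E[(b ∨ p) U (b ∧ p)])| = |{n2, n4}| = 2.

2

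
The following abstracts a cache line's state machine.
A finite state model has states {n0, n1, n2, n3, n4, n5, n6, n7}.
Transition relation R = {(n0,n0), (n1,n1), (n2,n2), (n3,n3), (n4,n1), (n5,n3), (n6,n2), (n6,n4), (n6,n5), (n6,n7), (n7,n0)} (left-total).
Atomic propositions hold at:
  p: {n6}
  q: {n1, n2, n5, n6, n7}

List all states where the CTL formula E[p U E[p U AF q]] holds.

AF q: least fixpoint, start Z0 = {n1, n2, n5, n6, n7}, add states with every successor in Z. Z1 = {n1, n2, n4, n5, n6, n7}; fixed.
Sat(AF q) = {n1, n2, n4, n5, n6, n7}
E[p U AF q]: least fixpoint, start Z0 = Sat(AF q) = {n1, n2, n4, n5, n6, n7}, add states in Sat(p) with some successor in Z. Already a fixed point.
Sat(E[p U AF q]) = {n1, n2, n4, n5, n6, n7}
E[p U E[p U AF q]]: least fixpoint, start Z0 = Sat(E[p U AF q]) = {n1, n2, n4, n5, n6, n7}, add states in Sat(p) with some successor in Z. Already a fixed point.
Sat(E[p U E[p U AF q]]) = {n1, n2, n4, n5, n6, n7}

{n1, n2, n4, n5, n6, n7}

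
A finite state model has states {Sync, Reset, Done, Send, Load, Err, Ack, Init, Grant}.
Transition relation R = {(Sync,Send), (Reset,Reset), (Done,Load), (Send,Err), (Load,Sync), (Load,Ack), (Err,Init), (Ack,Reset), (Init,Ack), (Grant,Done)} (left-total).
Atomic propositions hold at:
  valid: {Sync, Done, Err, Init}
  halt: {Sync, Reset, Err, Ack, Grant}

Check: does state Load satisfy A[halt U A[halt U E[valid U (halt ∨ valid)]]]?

No

Sat(halt ∨ valid) = {Sync, Reset, Done, Err, Ack, Init, Grant}
E[valid U (halt ∨ valid)]: least fixpoint, start Z0 = Sat((halt ∨ valid)) = {Sync, Reset, Done, Err, Ack, Init, Grant}, add states in Sat(valid) with some successor in Z. Already a fixed point.
Sat(E[valid U (halt ∨ valid)]) = {Sync, Reset, Done, Err, Ack, Init, Grant}
A[halt U E[valid U (halt ∨ valid)]]: least fixpoint, start Z0 = Sat(E[valid U (halt ∨ valid)]) = {Sync, Reset, Done, Err, Ack, Init, Grant}, add states in Sat(halt) with every successor in Z. Already a fixed point.
Sat(A[halt U E[valid U (halt ∨ valid)]]) = {Sync, Reset, Done, Err, Ack, Init, Grant}
A[halt U A[halt U E[valid U (halt ∨ valid)]]]: least fixpoint, start Z0 = Sat(A[halt U E[valid U (halt ∨ valid)]]) = {Sync, Reset, Done, Err, Ack, Init, Grant}, add states in Sat(halt) with every successor in Z. Already a fixed point.
Sat(A[halt U A[halt U E[valid U (halt ∨ valid)]]]) = {Sync, Reset, Done, Err, Ack, Init, Grant}
Load ∉ Sat(A[halt U A[halt U E[valid U (halt ∨ valid)]]]) = {Sync, Reset, Done, Err, Ack, Init, Grant}, so the formula does not hold at Load.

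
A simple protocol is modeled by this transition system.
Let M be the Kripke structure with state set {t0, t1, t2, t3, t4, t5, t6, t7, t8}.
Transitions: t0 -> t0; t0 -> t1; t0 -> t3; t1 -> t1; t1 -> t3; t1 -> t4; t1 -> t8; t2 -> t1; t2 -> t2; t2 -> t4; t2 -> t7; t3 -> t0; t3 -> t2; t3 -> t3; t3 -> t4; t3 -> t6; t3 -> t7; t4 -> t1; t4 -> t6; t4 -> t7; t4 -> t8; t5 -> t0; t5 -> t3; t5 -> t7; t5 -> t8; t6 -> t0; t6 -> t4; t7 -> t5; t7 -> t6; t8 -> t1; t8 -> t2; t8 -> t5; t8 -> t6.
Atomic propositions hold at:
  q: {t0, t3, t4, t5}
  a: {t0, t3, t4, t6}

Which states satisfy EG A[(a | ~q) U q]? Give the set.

{t0, t3, t4, t5, t6, t7}

Sat(~q) = {t1, t2, t6, t7, t8}
Sat(a | ~q) = {t0, t1, t2, t3, t4, t6, t7, t8}
A[(a | ~q) U q]: least fixpoint, start Z0 = Sat(q) = {t0, t3, t4, t5}, add states in Sat(a | ~q) with every successor in Z. Z1 = {t0, t3, t4, t5, t6}; Z2 = {t0, t3, t4, t5, t6, t7}; fixed.
Sat(A[(a | ~q) U q]) = {t0, t3, t4, t5, t6, t7}
EG A[(a | ~q) U q]: greatest fixpoint, start Z0 = {t0, t3, t4, t5, t6, t7}, keep only states in Sat with some successor in Z. Already a fixed point.
Sat(EG A[(a | ~q) U q]) = {t0, t3, t4, t5, t6, t7}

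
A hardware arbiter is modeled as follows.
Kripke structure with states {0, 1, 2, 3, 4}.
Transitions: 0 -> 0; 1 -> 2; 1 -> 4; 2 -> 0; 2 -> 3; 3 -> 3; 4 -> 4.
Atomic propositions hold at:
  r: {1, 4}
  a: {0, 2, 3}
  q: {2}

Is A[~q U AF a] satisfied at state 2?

Yes

Sat(~q) = {0, 1, 3, 4}
AF a: least fixpoint, start Z0 = {0, 2, 3}, add states with every successor in Z. Already a fixed point.
Sat(AF a) = {0, 2, 3}
A[~q U AF a]: least fixpoint, start Z0 = Sat(AF a) = {0, 2, 3}, add states in Sat(~q) with every successor in Z. Already a fixed point.
Sat(A[~q U AF a]) = {0, 2, 3}
2 ∈ Sat(A[~q U AF a]) = {0, 2, 3}, so the formula holds at 2.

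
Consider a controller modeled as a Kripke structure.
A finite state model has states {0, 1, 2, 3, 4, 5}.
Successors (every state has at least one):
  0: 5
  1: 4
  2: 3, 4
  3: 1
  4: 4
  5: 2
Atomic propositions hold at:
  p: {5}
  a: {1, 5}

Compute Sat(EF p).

{0, 5}

EF p: least fixpoint, start Z0 = {5}, add states with some successor in Z. Z1 = {0, 5}; fixed.
Sat(EF p) = {0, 5}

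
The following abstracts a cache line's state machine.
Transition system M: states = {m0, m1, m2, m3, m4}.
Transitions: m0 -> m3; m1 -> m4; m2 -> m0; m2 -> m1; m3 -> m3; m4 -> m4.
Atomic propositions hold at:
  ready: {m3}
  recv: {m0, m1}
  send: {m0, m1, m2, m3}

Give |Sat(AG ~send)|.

Sat(~send) = {m4}
AG ~send: greatest fixpoint, start Z0 = {m4}, keep only states in Sat with every successor in Z. Already a fixed point.
Sat(AG ~send) = {m4}
|Sat(AG ~send)| = |{m4}| = 1.

1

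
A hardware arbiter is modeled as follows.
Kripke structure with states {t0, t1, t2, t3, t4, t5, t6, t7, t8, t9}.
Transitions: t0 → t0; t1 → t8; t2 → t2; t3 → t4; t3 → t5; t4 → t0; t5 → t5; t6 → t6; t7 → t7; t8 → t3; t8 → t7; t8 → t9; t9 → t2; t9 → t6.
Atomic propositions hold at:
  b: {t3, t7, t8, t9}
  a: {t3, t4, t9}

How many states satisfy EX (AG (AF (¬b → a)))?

2

Sat(¬b) = {t0, t1, t2, t4, t5, t6}
Sat(¬b → a) = {t3, t4, t7, t8, t9}
AF (¬b → a): least fixpoint, start Z0 = {t3, t4, t7, t8, t9}, add states with every successor in Z. Z1 = {t1, t3, t4, t7, t8, t9}; fixed.
Sat(AF (¬b → a)) = {t1, t3, t4, t7, t8, t9}
AG (AF (¬b → a)): greatest fixpoint, start Z0 = {t1, t3, t4, t7, t8, t9}, keep only states in Sat with every successor in Z. Z1 = {t1, t7, t8}; Z2 = {t1, t7}; Z3 = {t7}; fixed.
Sat(AG (AF (¬b → a))) = {t7}
Sat(EX (AG (AF (¬b → a)))) = {s : some successor in {t7}} = {t7, t8}
|Sat(EX (AG (AF (¬b → a))))| = |{t7, t8}| = 2.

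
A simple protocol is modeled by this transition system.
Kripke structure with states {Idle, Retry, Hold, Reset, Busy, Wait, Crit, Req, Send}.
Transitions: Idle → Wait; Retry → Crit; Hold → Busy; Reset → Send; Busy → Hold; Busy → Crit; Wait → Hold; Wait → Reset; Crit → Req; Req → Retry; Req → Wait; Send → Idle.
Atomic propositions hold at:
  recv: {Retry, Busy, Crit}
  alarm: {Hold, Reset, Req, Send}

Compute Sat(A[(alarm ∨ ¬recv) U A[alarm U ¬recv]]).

{Idle, Hold, Reset, Wait, Req, Send}

Sat(¬recv) = {Idle, Hold, Reset, Wait, Req, Send}
Sat(alarm ∨ ¬recv) = {Idle, Hold, Reset, Wait, Req, Send}
A[alarm U ¬recv]: least fixpoint, start Z0 = Sat(¬recv) = {Idle, Hold, Reset, Wait, Req, Send}, add states in Sat(alarm) with every successor in Z. Already a fixed point.
Sat(A[alarm U ¬recv]) = {Idle, Hold, Reset, Wait, Req, Send}
A[(alarm ∨ ¬recv) U A[alarm U ¬recv]]: least fixpoint, start Z0 = Sat(A[alarm U ¬recv]) = {Idle, Hold, Reset, Wait, Req, Send}, add states in Sat(alarm ∨ ¬recv) with every successor in Z. Already a fixed point.
Sat(A[(alarm ∨ ¬recv) U A[alarm U ¬recv]]) = {Idle, Hold, Reset, Wait, Req, Send}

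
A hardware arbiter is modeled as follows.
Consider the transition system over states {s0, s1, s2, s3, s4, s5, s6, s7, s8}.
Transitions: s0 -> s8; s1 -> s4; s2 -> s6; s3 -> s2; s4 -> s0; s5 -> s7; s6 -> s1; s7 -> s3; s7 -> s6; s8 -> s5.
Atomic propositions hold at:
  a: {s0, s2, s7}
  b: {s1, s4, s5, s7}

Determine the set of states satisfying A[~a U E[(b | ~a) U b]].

{s1, s4, s5, s6, s7, s8}

Sat(~a) = {s1, s3, s4, s5, s6, s8}
Sat(b | ~a) = {s1, s3, s4, s5, s6, s7, s8}
E[(b | ~a) U b]: least fixpoint, start Z0 = Sat(b) = {s1, s4, s5, s7}, add states in Sat(b | ~a) with some successor in Z. Z1 = {s1, s4, s5, s6, s7, s8}; fixed.
Sat(E[(b | ~a) U b]) = {s1, s4, s5, s6, s7, s8}
A[~a U E[(b | ~a) U b]]: least fixpoint, start Z0 = Sat(E[(b | ~a) U b]) = {s1, s4, s5, s6, s7, s8}, add states in Sat(~a) with every successor in Z. Already a fixed point.
Sat(A[~a U E[(b | ~a) U b]]) = {s1, s4, s5, s6, s7, s8}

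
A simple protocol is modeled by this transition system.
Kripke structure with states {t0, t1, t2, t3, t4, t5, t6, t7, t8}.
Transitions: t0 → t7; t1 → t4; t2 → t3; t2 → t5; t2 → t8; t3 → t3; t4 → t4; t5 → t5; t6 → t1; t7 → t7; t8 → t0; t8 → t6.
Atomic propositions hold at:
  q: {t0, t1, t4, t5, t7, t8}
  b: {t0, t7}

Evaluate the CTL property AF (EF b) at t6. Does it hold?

No

EF b: least fixpoint, start Z0 = {t0, t7}, add states with some successor in Z. Z1 = {t0, t7, t8}; Z2 = {t0, t2, t7, t8}; fixed.
Sat(EF b) = {t0, t2, t7, t8}
AF (EF b): least fixpoint, start Z0 = {t0, t2, t7, t8}, add states with every successor in Z. Already a fixed point.
Sat(AF (EF b)) = {t0, t2, t7, t8}
t6 ∉ Sat(AF (EF b)) = {t0, t2, t7, t8}, so the formula does not hold at t6.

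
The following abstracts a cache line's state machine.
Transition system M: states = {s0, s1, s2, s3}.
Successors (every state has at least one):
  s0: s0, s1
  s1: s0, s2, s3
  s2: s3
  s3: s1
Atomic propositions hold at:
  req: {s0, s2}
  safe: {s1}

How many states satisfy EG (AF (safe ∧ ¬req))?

3

Sat(¬req) = {s1, s3}
Sat(safe ∧ ¬req) = {s1}
AF (safe ∧ ¬req): least fixpoint, start Z0 = {s1}, add states with every successor in Z. Z1 = {s1, s3}; Z2 = {s1, s2, s3}; fixed.
Sat(AF (safe ∧ ¬req)) = {s1, s2, s3}
EG (AF (safe ∧ ¬req)): greatest fixpoint, start Z0 = {s1, s2, s3}, keep only states in Sat with some successor in Z. Already a fixed point.
Sat(EG (AF (safe ∧ ¬req))) = {s1, s2, s3}
|Sat(EG (AF (safe ∧ ¬req)))| = |{s1, s2, s3}| = 3.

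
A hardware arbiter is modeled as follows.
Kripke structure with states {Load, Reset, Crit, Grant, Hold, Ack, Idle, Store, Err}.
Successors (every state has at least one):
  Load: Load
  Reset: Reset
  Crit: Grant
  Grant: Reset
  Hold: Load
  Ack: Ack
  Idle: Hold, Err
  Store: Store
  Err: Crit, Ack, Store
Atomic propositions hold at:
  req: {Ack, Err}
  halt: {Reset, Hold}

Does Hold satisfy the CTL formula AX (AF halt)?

AF halt: least fixpoint, start Z0 = {Reset, Hold}, add states with every successor in Z. Z1 = {Reset, Grant, Hold}; Z2 = {Reset, Crit, Grant, Hold}; fixed.
Sat(AF halt) = {Reset, Crit, Grant, Hold}
Sat(AX (AF halt)) = {s : every successor in {Reset, Crit, Grant, Hold}} = {Reset, Crit, Grant}
Hold ∉ Sat(AX (AF halt)) = {Reset, Crit, Grant}, so the formula does not hold at Hold.

No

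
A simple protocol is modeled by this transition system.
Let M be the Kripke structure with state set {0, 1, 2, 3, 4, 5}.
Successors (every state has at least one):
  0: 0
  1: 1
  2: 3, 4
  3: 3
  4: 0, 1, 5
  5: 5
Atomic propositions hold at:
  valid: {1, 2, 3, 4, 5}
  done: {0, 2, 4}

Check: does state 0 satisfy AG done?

AG done: greatest fixpoint, start Z0 = {0, 2, 4}, keep only states in Sat with every successor in Z. Z1 = {0}; fixed.
Sat(AG done) = {0}
0 ∈ Sat(AG done) = {0}, so the formula holds at 0.

Yes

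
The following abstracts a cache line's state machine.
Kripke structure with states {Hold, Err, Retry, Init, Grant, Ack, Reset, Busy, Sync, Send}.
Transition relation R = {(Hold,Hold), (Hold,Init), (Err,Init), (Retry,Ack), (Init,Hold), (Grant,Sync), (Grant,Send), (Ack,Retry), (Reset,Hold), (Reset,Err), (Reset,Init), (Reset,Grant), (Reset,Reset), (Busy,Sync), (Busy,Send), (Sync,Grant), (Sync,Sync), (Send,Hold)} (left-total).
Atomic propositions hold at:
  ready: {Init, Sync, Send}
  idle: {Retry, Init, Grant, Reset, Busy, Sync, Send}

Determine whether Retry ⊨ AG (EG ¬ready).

Yes

Sat(¬ready) = {Hold, Err, Retry, Grant, Ack, Reset, Busy}
EG ¬ready: greatest fixpoint, start Z0 = {Hold, Err, Retry, Grant, Ack, Reset, Busy}, keep only states in Sat with some successor in Z. Z1 = {Hold, Retry, Ack, Reset}; fixed.
Sat(EG ¬ready) = {Hold, Retry, Ack, Reset}
AG (EG ¬ready): greatest fixpoint, start Z0 = {Hold, Retry, Ack, Reset}, keep only states in Sat with every successor in Z. Z1 = {Retry, Ack}; fixed.
Sat(AG (EG ¬ready)) = {Retry, Ack}
Retry ∈ Sat(AG (EG ¬ready)) = {Retry, Ack}, so the formula holds at Retry.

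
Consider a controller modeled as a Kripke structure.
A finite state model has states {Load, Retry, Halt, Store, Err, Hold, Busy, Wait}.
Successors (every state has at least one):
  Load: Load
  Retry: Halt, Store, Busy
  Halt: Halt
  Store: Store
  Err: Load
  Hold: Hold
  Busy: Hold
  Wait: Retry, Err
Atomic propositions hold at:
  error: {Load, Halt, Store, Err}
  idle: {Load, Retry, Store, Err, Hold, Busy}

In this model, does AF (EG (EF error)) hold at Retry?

EF error: least fixpoint, start Z0 = {Load, Halt, Store, Err}, add states with some successor in Z. Z1 = {Load, Retry, Halt, Store, Err, Wait}; fixed.
Sat(EF error) = {Load, Retry, Halt, Store, Err, Wait}
EG (EF error): greatest fixpoint, start Z0 = {Load, Retry, Halt, Store, Err, Wait}, keep only states in Sat with some successor in Z. Already a fixed point.
Sat(EG (EF error)) = {Load, Retry, Halt, Store, Err, Wait}
AF (EG (EF error)): least fixpoint, start Z0 = {Load, Retry, Halt, Store, Err, Wait}, add states with every successor in Z. Already a fixed point.
Sat(AF (EG (EF error))) = {Load, Retry, Halt, Store, Err, Wait}
Retry ∈ Sat(AF (EG (EF error))) = {Load, Retry, Halt, Store, Err, Wait}, so the formula holds at Retry.

Yes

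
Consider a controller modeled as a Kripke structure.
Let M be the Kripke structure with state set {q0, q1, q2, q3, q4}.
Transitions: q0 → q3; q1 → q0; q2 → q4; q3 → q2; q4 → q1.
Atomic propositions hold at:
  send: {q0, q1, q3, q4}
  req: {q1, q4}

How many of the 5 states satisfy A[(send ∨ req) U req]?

2

Sat(send ∨ req) = {q0, q1, q3, q4}
A[(send ∨ req) U req]: least fixpoint, start Z0 = Sat(req) = {q1, q4}, add states in Sat(send ∨ req) with every successor in Z. Already a fixed point.
Sat(A[(send ∨ req) U req]) = {q1, q4}
|Sat(A[(send ∨ req) U req])| = |{q1, q4}| = 2.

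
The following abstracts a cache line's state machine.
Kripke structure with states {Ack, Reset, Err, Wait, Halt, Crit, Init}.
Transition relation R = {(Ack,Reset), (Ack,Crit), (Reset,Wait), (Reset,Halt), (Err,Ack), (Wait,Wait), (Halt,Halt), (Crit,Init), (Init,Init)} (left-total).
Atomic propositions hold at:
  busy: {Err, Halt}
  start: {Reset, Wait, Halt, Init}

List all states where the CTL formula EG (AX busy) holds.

Sat(AX busy) = {s : every successor in {Err, Halt}} = {Halt}
EG (AX busy): greatest fixpoint, start Z0 = {Halt}, keep only states in Sat with some successor in Z. Already a fixed point.
Sat(EG (AX busy)) = {Halt}

{Halt}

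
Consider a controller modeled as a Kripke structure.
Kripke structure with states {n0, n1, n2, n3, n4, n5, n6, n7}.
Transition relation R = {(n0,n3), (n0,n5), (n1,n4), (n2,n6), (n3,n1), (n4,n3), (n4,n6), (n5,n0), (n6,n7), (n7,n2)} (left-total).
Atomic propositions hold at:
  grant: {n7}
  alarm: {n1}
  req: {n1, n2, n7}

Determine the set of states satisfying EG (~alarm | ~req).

{n0, n2, n4, n5, n6, n7}

Sat(~alarm) = {n0, n2, n3, n4, n5, n6, n7}
Sat(~req) = {n0, n3, n4, n5, n6}
Sat(~alarm | ~req) = {n0, n2, n3, n4, n5, n6, n7}
EG (~alarm | ~req): greatest fixpoint, start Z0 = {n0, n2, n3, n4, n5, n6, n7}, keep only states in Sat with some successor in Z. Z1 = {n0, n2, n4, n5, n6, n7}; fixed.
Sat(EG (~alarm | ~req)) = {n0, n2, n4, n5, n6, n7}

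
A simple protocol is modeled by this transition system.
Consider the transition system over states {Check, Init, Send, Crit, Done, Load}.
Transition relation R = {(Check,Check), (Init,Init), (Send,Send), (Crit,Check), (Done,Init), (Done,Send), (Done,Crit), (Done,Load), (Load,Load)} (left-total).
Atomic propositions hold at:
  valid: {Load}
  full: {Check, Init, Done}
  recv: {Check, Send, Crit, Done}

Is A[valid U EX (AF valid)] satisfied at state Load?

Yes

AF valid: least fixpoint, start Z0 = {Load}, add states with every successor in Z. Already a fixed point.
Sat(AF valid) = {Load}
Sat(EX (AF valid)) = {s : some successor in {Load}} = {Done, Load}
A[valid U EX (AF valid)]: least fixpoint, start Z0 = Sat(EX (AF valid)) = {Done, Load}, add states in Sat(valid) with every successor in Z. Already a fixed point.
Sat(A[valid U EX (AF valid)]) = {Done, Load}
Load ∈ Sat(A[valid U EX (AF valid)]) = {Done, Load}, so the formula holds at Load.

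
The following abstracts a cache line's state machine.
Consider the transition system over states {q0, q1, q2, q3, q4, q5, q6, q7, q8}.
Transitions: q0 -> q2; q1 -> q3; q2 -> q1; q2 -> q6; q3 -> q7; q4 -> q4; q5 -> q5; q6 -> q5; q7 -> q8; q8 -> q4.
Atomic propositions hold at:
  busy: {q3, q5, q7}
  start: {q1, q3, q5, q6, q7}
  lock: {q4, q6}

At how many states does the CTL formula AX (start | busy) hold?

5

Sat(start | busy) = {q1, q3, q5, q6, q7}
Sat(AX (start | busy)) = {s : every successor in {q1, q3, q5, q6, q7}} = {q1, q2, q3, q5, q6}
|Sat(AX (start | busy))| = |{q1, q2, q3, q5, q6}| = 5.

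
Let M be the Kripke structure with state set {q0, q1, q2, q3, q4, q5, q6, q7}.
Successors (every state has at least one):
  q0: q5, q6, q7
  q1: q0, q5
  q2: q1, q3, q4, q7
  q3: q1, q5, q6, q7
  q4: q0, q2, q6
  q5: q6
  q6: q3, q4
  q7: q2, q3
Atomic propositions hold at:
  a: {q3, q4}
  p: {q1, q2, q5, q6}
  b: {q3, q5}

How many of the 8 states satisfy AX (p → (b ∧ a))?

1

Sat(b ∧ a) = {q3}
Sat(p → (b ∧ a)) = {q0, q3, q4, q7}
Sat(AX (p → (b ∧ a))) = {s : every successor in {q0, q3, q4, q7}} = {q6}
|Sat(AX (p → (b ∧ a)))| = |{q6}| = 1.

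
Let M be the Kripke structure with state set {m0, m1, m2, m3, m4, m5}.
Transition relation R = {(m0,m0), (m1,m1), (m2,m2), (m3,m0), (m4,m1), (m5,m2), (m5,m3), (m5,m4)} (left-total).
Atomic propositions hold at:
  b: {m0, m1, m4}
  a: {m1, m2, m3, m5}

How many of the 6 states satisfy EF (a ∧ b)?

Sat(a ∧ b) = {m1}
EF (a ∧ b): least fixpoint, start Z0 = {m1}, add states with some successor in Z. Z1 = {m1, m4}; Z2 = {m1, m4, m5}; fixed.
Sat(EF (a ∧ b)) = {m1, m4, m5}
|Sat(EF (a ∧ b))| = |{m1, m4, m5}| = 3.

3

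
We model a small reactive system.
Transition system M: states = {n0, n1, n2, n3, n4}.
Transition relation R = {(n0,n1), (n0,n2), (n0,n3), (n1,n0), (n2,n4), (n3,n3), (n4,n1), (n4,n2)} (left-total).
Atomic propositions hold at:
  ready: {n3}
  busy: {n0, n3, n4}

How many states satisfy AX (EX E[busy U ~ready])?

Sat(~ready) = {n0, n1, n2, n4}
E[busy U ~ready]: least fixpoint, start Z0 = Sat(~ready) = {n0, n1, n2, n4}, add states in Sat(busy) with some successor in Z. Already a fixed point.
Sat(E[busy U ~ready]) = {n0, n1, n2, n4}
Sat(EX E[busy U ~ready]) = {s : some successor in {n0, n1, n2, n4}} = {n0, n1, n2, n4}
Sat(AX (EX E[busy U ~ready])) = {s : every successor in {n0, n1, n2, n4}} = {n1, n2, n4}
|Sat(AX (EX E[busy U ~ready]))| = |{n1, n2, n4}| = 3.

3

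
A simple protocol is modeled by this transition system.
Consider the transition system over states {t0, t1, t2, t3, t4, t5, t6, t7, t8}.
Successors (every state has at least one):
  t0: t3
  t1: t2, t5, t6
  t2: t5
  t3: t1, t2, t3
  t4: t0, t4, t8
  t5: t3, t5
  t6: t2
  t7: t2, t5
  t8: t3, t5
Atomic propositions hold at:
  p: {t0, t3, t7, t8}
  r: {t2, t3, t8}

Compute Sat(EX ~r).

{t1, t2, t3, t4, t5, t7, t8}

Sat(~r) = {t0, t1, t4, t5, t6, t7}
Sat(EX ~r) = {s : some successor in {t0, t1, t4, t5, t6, t7}} = {t1, t2, t3, t4, t5, t7, t8}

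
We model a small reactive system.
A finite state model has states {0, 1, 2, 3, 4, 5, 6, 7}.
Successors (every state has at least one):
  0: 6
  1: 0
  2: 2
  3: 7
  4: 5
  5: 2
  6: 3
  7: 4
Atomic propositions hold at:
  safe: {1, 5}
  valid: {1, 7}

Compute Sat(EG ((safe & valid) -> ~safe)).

{0, 2, 3, 4, 5, 6, 7}

Sat(safe & valid) = {1}
Sat(~safe) = {0, 2, 3, 4, 6, 7}
Sat((safe & valid) -> ~safe) = {0, 2, 3, 4, 5, 6, 7}
EG ((safe & valid) -> ~safe): greatest fixpoint, start Z0 = {0, 2, 3, 4, 5, 6, 7}, keep only states in Sat with some successor in Z. Already a fixed point.
Sat(EG ((safe & valid) -> ~safe)) = {0, 2, 3, 4, 5, 6, 7}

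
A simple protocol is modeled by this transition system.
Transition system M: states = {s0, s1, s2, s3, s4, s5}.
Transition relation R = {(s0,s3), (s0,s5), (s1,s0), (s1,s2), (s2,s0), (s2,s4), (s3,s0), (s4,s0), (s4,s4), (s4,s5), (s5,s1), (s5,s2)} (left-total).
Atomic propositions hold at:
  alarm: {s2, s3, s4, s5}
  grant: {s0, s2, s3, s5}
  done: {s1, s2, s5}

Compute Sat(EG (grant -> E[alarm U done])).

E[alarm U done]: least fixpoint, start Z0 = Sat(done) = {s1, s2, s5}, add states in Sat(alarm) with some successor in Z. Z1 = {s1, s2, s4, s5}; fixed.
Sat(E[alarm U done]) = {s1, s2, s4, s5}
Sat(grant -> E[alarm U done]) = {s1, s2, s4, s5}
EG (grant -> E[alarm U done]): greatest fixpoint, start Z0 = {s1, s2, s4, s5}, keep only states in Sat with some successor in Z. Already a fixed point.
Sat(EG (grant -> E[alarm U done])) = {s1, s2, s4, s5}

{s1, s2, s4, s5}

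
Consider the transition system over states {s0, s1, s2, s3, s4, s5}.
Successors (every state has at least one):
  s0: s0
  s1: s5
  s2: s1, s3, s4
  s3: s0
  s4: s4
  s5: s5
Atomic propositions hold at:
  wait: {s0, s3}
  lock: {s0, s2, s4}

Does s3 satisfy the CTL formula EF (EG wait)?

Yes

EG wait: greatest fixpoint, start Z0 = {s0, s3}, keep only states in Sat with some successor in Z. Already a fixed point.
Sat(EG wait) = {s0, s3}
EF (EG wait): least fixpoint, start Z0 = {s0, s3}, add states with some successor in Z. Z1 = {s0, s2, s3}; fixed.
Sat(EF (EG wait)) = {s0, s2, s3}
s3 ∈ Sat(EF (EG wait)) = {s0, s2, s3}, so the formula holds at s3.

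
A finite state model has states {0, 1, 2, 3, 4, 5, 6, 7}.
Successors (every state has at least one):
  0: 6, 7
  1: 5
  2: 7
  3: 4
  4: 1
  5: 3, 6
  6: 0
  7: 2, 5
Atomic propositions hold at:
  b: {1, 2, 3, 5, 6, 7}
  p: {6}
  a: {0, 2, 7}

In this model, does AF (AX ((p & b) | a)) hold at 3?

Sat(p & b) = {6}
Sat((p & b) | a) = {0, 2, 6, 7}
Sat(AX ((p & b) | a)) = {s : every successor in {0, 2, 6, 7}} = {0, 2, 6}
AF (AX ((p & b) | a)): least fixpoint, start Z0 = {0, 2, 6}, add states with every successor in Z. Already a fixed point.
Sat(AF (AX ((p & b) | a))) = {0, 2, 6}
3 ∉ Sat(AF (AX ((p & b) | a))) = {0, 2, 6}, so the formula does not hold at 3.

No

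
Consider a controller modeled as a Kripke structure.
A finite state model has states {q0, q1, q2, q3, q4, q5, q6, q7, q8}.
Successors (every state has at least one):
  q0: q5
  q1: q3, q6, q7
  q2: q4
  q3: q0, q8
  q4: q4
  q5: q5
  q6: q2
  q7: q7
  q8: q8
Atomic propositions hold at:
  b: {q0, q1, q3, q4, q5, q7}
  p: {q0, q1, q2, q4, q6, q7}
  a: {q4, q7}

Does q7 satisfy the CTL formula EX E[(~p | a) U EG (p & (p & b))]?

Yes

Sat(~p) = {q3, q5, q8}
Sat(~p | a) = {q3, q4, q5, q7, q8}
Sat(p & b) = {q0, q1, q4, q7}
Sat(p & (p & b)) = {q0, q1, q4, q7}
EG (p & (p & b)): greatest fixpoint, start Z0 = {q0, q1, q4, q7}, keep only states in Sat with some successor in Z. Z1 = {q1, q4, q7}; fixed.
Sat(EG (p & (p & b))) = {q1, q4, q7}
E[(~p | a) U EG (p & (p & b))]: least fixpoint, start Z0 = Sat(EG (p & (p & b))) = {q1, q4, q7}, add states in Sat(~p | a) with some successor in Z. Already a fixed point.
Sat(E[(~p | a) U EG (p & (p & b))]) = {q1, q4, q7}
Sat(EX E[(~p | a) U EG (p & (p & b))]) = {s : some successor in {q1, q4, q7}} = {q1, q2, q4, q7}
q7 ∈ Sat(EX E[(~p | a) U EG (p & (p & b))]) = {q1, q2, q4, q7}, so the formula holds at q7.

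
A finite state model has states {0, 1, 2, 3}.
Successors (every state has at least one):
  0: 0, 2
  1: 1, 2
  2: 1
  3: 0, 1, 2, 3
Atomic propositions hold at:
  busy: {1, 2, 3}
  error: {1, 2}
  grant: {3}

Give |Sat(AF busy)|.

AF busy: least fixpoint, start Z0 = {1, 2, 3}, add states with every successor in Z. Already a fixed point.
Sat(AF busy) = {1, 2, 3}
|Sat(AF busy)| = |{1, 2, 3}| = 3.

3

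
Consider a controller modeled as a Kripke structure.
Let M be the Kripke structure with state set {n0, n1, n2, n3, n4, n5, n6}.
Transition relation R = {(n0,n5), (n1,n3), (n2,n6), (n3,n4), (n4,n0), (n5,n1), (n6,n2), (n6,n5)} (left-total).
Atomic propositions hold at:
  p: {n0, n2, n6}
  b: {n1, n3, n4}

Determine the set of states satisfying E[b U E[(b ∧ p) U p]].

{n0, n1, n2, n3, n4, n6}

Sat(b ∧ p) = ∅
E[(b ∧ p) U p]: least fixpoint, start Z0 = Sat(p) = {n0, n2, n6}, add states in Sat(b ∧ p) with some successor in Z. Already a fixed point.
Sat(E[(b ∧ p) U p]) = {n0, n2, n6}
E[b U E[(b ∧ p) U p]]: least fixpoint, start Z0 = Sat(E[(b ∧ p) U p]) = {n0, n2, n6}, add states in Sat(b) with some successor in Z. Z1 = {n0, n2, n4, n6}; Z2 = {n0, n2, n3, n4, n6}; Z3 = {n0, n1, n2, n3, n4, n6}; fixed.
Sat(E[b U E[(b ∧ p) U p]]) = {n0, n1, n2, n3, n4, n6}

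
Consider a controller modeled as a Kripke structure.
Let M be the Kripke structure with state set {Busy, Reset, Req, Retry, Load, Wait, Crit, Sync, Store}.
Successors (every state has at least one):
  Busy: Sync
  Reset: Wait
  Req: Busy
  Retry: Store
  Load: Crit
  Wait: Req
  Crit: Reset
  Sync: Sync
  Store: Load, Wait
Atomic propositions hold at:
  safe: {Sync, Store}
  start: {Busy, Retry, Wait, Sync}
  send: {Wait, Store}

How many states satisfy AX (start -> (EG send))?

4

EG send: greatest fixpoint, start Z0 = {Wait, Store}, keep only states in Sat with some successor in Z. Z1 = {Store}; Z2 = ∅; fixed.
Sat(EG send) = ∅
Sat(start -> (EG send)) = {Reset, Req, Load, Crit, Store}
Sat(AX (start -> (EG send))) = {s : every successor in {Reset, Req, Load, Crit, Store}} = {Retry, Load, Wait, Crit}
|Sat(AX (start -> (EG send)))| = |{Retry, Load, Wait, Crit}| = 4.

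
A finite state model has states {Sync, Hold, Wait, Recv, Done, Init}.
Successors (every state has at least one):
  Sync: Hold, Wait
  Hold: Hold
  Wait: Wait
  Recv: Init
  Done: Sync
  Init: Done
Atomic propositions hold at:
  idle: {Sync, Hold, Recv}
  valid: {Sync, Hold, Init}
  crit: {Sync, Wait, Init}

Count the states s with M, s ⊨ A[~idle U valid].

4

Sat(~idle) = {Wait, Done, Init}
A[~idle U valid]: least fixpoint, start Z0 = Sat(valid) = {Sync, Hold, Init}, add states in Sat(~idle) with every successor in Z. Z1 = {Sync, Hold, Done, Init}; fixed.
Sat(A[~idle U valid]) = {Sync, Hold, Done, Init}
|Sat(A[~idle U valid])| = |{Sync, Hold, Done, Init}| = 4.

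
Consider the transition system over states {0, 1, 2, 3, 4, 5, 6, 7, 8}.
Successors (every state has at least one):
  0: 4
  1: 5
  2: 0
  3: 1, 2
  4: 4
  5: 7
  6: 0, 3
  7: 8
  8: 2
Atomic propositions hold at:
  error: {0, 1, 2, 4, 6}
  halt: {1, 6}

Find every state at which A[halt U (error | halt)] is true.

{0, 1, 2, 4, 6}

Sat(error | halt) = {0, 1, 2, 4, 6}
A[halt U (error | halt)]: least fixpoint, start Z0 = Sat((error | halt)) = {0, 1, 2, 4, 6}, add states in Sat(halt) with every successor in Z. Already a fixed point.
Sat(A[halt U (error | halt)]) = {0, 1, 2, 4, 6}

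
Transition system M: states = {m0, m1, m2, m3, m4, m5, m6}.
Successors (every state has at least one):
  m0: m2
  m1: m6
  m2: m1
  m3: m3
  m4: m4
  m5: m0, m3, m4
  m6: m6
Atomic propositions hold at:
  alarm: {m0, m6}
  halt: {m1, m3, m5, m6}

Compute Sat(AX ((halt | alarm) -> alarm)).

{m0, m1, m4, m6}

Sat(halt | alarm) = {m0, m1, m3, m5, m6}
Sat((halt | alarm) -> alarm) = {m0, m2, m4, m6}
Sat(AX ((halt | alarm) -> alarm)) = {s : every successor in {m0, m2, m4, m6}} = {m0, m1, m4, m6}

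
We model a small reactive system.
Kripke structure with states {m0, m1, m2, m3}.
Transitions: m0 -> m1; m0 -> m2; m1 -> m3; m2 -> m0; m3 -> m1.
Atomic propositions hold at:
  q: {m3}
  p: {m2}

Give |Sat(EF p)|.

EF p: least fixpoint, start Z0 = {m2}, add states with some successor in Z. Z1 = {m0, m2}; fixed.
Sat(EF p) = {m0, m2}
|Sat(EF p)| = |{m0, m2}| = 2.

2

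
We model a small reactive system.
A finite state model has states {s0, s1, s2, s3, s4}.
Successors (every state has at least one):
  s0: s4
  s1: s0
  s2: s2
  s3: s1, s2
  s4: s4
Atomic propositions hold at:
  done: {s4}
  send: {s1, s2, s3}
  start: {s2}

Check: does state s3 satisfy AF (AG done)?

No

AG done: greatest fixpoint, start Z0 = {s4}, keep only states in Sat with every successor in Z. Already a fixed point.
Sat(AG done) = {s4}
AF (AG done): least fixpoint, start Z0 = {s4}, add states with every successor in Z. Z1 = {s0, s4}; Z2 = {s0, s1, s4}; fixed.
Sat(AF (AG done)) = {s0, s1, s4}
s3 ∉ Sat(AF (AG done)) = {s0, s1, s4}, so the formula does not hold at s3.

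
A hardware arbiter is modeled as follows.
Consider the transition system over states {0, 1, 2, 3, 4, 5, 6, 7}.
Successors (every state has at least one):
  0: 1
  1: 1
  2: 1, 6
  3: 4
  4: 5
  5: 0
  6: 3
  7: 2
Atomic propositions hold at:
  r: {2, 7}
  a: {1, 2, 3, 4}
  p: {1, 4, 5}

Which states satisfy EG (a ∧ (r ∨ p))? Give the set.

{1, 2}

Sat(r ∨ p) = {1, 2, 4, 5, 7}
Sat(a ∧ (r ∨ p)) = {1, 2, 4}
EG (a ∧ (r ∨ p)): greatest fixpoint, start Z0 = {1, 2, 4}, keep only states in Sat with some successor in Z. Z1 = {1, 2}; fixed.
Sat(EG (a ∧ (r ∨ p))) = {1, 2}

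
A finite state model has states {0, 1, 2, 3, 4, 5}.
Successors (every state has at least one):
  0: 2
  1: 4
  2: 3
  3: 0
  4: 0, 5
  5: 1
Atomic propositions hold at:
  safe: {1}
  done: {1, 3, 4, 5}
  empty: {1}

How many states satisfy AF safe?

AF safe: least fixpoint, start Z0 = {1}, add states with every successor in Z. Z1 = {1, 5}; fixed.
Sat(AF safe) = {1, 5}
|Sat(AF safe)| = |{1, 5}| = 2.

2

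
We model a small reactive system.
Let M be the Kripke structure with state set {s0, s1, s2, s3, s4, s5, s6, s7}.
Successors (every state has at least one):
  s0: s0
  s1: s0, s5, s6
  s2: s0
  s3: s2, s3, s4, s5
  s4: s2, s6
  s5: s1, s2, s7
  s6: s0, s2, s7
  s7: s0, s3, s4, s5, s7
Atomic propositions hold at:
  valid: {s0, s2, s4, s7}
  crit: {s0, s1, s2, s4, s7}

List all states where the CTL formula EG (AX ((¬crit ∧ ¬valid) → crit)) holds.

{s0, s2, s5, s6}

Sat(¬crit) = {s3, s5, s6}
Sat(¬valid) = {s1, s3, s5, s6}
Sat(¬crit ∧ ¬valid) = {s3, s5, s6}
Sat((¬crit ∧ ¬valid) → crit) = {s0, s1, s2, s4, s7}
Sat(AX ((¬crit ∧ ¬valid) → crit)) = {s : every successor in {s0, s1, s2, s4, s7}} = {s0, s2, s5, s6}
EG (AX ((¬crit ∧ ¬valid) → crit)): greatest fixpoint, start Z0 = {s0, s2, s5, s6}, keep only states in Sat with some successor in Z. Already a fixed point.
Sat(EG (AX ((¬crit ∧ ¬valid) → crit))) = {s0, s2, s5, s6}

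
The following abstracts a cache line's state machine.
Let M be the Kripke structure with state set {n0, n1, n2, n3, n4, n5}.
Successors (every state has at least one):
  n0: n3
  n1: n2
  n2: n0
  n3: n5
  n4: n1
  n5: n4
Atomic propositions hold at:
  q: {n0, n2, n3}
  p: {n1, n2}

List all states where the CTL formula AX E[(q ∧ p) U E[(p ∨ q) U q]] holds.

{n0, n1, n2, n4}

Sat(q ∧ p) = {n2}
Sat(p ∨ q) = {n0, n1, n2, n3}
E[(p ∨ q) U q]: least fixpoint, start Z0 = Sat(q) = {n0, n2, n3}, add states in Sat(p ∨ q) with some successor in Z. Z1 = {n0, n1, n2, n3}; fixed.
Sat(E[(p ∨ q) U q]) = {n0, n1, n2, n3}
E[(q ∧ p) U E[(p ∨ q) U q]]: least fixpoint, start Z0 = Sat(E[(p ∨ q) U q]) = {n0, n1, n2, n3}, add states in Sat(q ∧ p) with some successor in Z. Already a fixed point.
Sat(E[(q ∧ p) U E[(p ∨ q) U q]]) = {n0, n1, n2, n3}
Sat(AX E[(q ∧ p) U E[(p ∨ q) U q]]) = {s : every successor in {n0, n1, n2, n3}} = {n0, n1, n2, n4}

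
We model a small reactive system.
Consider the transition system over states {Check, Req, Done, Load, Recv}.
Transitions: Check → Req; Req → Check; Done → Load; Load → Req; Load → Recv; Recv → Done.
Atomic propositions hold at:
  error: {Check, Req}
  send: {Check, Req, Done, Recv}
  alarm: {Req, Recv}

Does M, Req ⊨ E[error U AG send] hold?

Yes

AG send: greatest fixpoint, start Z0 = {Check, Req, Done, Recv}, keep only states in Sat with every successor in Z. Z1 = {Check, Req, Recv}; Z2 = {Check, Req}; fixed.
Sat(AG send) = {Check, Req}
E[error U AG send]: least fixpoint, start Z0 = Sat(AG send) = {Check, Req}, add states in Sat(error) with some successor in Z. Already a fixed point.
Sat(E[error U AG send]) = {Check, Req}
Req ∈ Sat(E[error U AG send]) = {Check, Req}, so the formula holds at Req.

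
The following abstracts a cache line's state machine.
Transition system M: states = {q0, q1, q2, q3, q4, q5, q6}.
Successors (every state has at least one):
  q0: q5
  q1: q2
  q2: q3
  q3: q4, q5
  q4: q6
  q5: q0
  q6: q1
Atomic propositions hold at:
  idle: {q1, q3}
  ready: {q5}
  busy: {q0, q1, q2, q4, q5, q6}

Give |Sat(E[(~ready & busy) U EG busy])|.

Sat(~ready) = {q0, q1, q2, q3, q4, q6}
Sat(~ready & busy) = {q0, q1, q2, q4, q6}
EG busy: greatest fixpoint, start Z0 = {q0, q1, q2, q4, q5, q6}, keep only states in Sat with some successor in Z. Z1 = {q0, q1, q4, q5, q6}; Z2 = {q0, q4, q5, q6}; Z3 = {q0, q4, q5}; Z4 = {q0, q5}; fixed.
Sat(EG busy) = {q0, q5}
E[(~ready & busy) U EG busy]: least fixpoint, start Z0 = Sat(EG busy) = {q0, q5}, add states in Sat(~ready & busy) with some successor in Z. Already a fixed point.
Sat(E[(~ready & busy) U EG busy]) = {q0, q5}
|Sat(E[(~ready & busy) U EG busy])| = |{q0, q5}| = 2.

2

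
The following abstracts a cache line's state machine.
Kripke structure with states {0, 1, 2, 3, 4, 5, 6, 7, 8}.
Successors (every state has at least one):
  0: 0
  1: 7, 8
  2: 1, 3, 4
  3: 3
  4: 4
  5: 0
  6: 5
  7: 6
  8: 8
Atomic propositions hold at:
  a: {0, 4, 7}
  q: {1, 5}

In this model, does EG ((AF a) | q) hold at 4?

AF a: least fixpoint, start Z0 = {0, 4, 7}, add states with every successor in Z. Z1 = {0, 4, 5, 7}; Z2 = {0, 4, 5, 6, 7}; fixed.
Sat(AF a) = {0, 4, 5, 6, 7}
Sat((AF a) | q) = {0, 1, 4, 5, 6, 7}
EG ((AF a) | q): greatest fixpoint, start Z0 = {0, 1, 4, 5, 6, 7}, keep only states in Sat with some successor in Z. Already a fixed point.
Sat(EG ((AF a) | q)) = {0, 1, 4, 5, 6, 7}
4 ∈ Sat(EG ((AF a) | q)) = {0, 1, 4, 5, 6, 7}, so the formula holds at 4.

Yes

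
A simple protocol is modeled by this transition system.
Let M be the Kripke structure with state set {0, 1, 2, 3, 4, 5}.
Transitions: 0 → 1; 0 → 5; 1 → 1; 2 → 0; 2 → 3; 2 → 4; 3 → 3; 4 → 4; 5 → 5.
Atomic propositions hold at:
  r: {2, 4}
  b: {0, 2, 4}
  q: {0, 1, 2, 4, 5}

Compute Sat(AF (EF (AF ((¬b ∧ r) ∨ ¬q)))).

{2, 3}

Sat(¬b) = {1, 3, 5}
Sat(¬b ∧ r) = ∅
Sat(¬q) = {3}
Sat((¬b ∧ r) ∨ ¬q) = {3}
AF ((¬b ∧ r) ∨ ¬q): least fixpoint, start Z0 = {3}, add states with every successor in Z. Already a fixed point.
Sat(AF ((¬b ∧ r) ∨ ¬q)) = {3}
EF (AF ((¬b ∧ r) ∨ ¬q)): least fixpoint, start Z0 = {3}, add states with some successor in Z. Z1 = {2, 3}; fixed.
Sat(EF (AF ((¬b ∧ r) ∨ ¬q))) = {2, 3}
AF (EF (AF ((¬b ∧ r) ∨ ¬q))): least fixpoint, start Z0 = {2, 3}, add states with every successor in Z. Already a fixed point.
Sat(AF (EF (AF ((¬b ∧ r) ∨ ¬q)))) = {2, 3}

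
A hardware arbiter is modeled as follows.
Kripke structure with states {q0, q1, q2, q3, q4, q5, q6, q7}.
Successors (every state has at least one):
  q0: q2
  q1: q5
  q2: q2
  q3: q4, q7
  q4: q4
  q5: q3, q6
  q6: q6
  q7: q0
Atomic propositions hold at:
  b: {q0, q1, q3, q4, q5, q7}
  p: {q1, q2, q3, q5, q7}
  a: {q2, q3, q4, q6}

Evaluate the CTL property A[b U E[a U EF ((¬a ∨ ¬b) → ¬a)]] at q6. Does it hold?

Sat(¬a) = {q0, q1, q5, q7}
Sat(¬b) = {q2, q6}
Sat(¬a ∨ ¬b) = {q0, q1, q2, q5, q6, q7}
Sat((¬a ∨ ¬b) → ¬a) = {q0, q1, q3, q4, q5, q7}
EF ((¬a ∨ ¬b) → ¬a): least fixpoint, start Z0 = {q0, q1, q3, q4, q5, q7}, add states with some successor in Z. Already a fixed point.
Sat(EF ((¬a ∨ ¬b) → ¬a)) = {q0, q1, q3, q4, q5, q7}
E[a U EF ((¬a ∨ ¬b) → ¬a)]: least fixpoint, start Z0 = Sat(EF ((¬a ∨ ¬b) → ¬a)) = {q0, q1, q3, q4, q5, q7}, add states in Sat(a) with some successor in Z. Already a fixed point.
Sat(E[a U EF ((¬a ∨ ¬b) → ¬a)]) = {q0, q1, q3, q4, q5, q7}
A[b U E[a U EF ((¬a ∨ ¬b) → ¬a)]]: least fixpoint, start Z0 = Sat(E[a U EF ((¬a ∨ ¬b) → ¬a)]) = {q0, q1, q3, q4, q5, q7}, add states in Sat(b) with every successor in Z. Already a fixed point.
Sat(A[b U E[a U EF ((¬a ∨ ¬b) → ¬a)]]) = {q0, q1, q3, q4, q5, q7}
q6 ∉ Sat(A[b U E[a U EF ((¬a ∨ ¬b) → ¬a)]]) = {q0, q1, q3, q4, q5, q7}, so the formula does not hold at q6.

No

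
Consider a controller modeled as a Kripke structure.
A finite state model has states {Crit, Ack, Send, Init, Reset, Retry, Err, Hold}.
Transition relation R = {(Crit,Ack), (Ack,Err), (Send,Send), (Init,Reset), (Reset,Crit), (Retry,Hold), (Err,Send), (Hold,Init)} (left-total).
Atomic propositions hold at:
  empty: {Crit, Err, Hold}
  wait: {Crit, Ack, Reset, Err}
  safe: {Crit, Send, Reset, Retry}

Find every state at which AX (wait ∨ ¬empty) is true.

{Crit, Ack, Send, Init, Reset, Err, Hold}

Sat(¬empty) = {Ack, Send, Init, Reset, Retry}
Sat(wait ∨ ¬empty) = {Crit, Ack, Send, Init, Reset, Retry, Err}
Sat(AX (wait ∨ ¬empty)) = {s : every successor in {Crit, Ack, Send, Init, Reset, Retry, Err}} = {Crit, Ack, Send, Init, Reset, Err, Hold}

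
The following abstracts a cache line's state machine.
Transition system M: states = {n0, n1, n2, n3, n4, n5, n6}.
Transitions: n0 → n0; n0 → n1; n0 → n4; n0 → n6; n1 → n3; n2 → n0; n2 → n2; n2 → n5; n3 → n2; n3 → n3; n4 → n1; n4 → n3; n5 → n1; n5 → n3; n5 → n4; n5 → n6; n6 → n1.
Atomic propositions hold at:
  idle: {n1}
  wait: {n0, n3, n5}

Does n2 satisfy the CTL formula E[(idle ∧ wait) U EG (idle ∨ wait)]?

Sat(idle ∧ wait) = ∅
Sat(idle ∨ wait) = {n0, n1, n3, n5}
EG (idle ∨ wait): greatest fixpoint, start Z0 = {n0, n1, n3, n5}, keep only states in Sat with some successor in Z. Already a fixed point.
Sat(EG (idle ∨ wait)) = {n0, n1, n3, n5}
E[(idle ∧ wait) U EG (idle ∨ wait)]: least fixpoint, start Z0 = Sat(EG (idle ∨ wait)) = {n0, n1, n3, n5}, add states in Sat(idle ∧ wait) with some successor in Z. Already a fixed point.
Sat(E[(idle ∧ wait) U EG (idle ∨ wait)]) = {n0, n1, n3, n5}
n2 ∉ Sat(E[(idle ∧ wait) U EG (idle ∨ wait)]) = {n0, n1, n3, n5}, so the formula does not hold at n2.

No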